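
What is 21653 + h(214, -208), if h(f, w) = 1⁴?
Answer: 21654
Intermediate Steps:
h(f, w) = 1
21653 + h(214, -208) = 21653 + 1 = 21654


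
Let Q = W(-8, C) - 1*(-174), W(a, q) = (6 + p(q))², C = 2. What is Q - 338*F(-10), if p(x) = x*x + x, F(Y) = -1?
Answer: 656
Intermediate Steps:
p(x) = x + x² (p(x) = x² + x = x + x²)
W(a, q) = (6 + q*(1 + q))²
Q = 318 (Q = (6 + 2*(1 + 2))² - 1*(-174) = (6 + 2*3)² + 174 = (6 + 6)² + 174 = 12² + 174 = 144 + 174 = 318)
Q - 338*F(-10) = 318 - 338*(-1) = 318 + 338 = 656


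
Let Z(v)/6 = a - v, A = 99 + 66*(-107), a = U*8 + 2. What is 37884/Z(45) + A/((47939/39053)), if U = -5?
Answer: -22872548083/3978937 ≈ -5748.4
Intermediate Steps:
a = -38 (a = -5*8 + 2 = -40 + 2 = -38)
A = -6963 (A = 99 - 7062 = -6963)
Z(v) = -228 - 6*v (Z(v) = 6*(-38 - v) = -228 - 6*v)
37884/Z(45) + A/((47939/39053)) = 37884/(-228 - 6*45) - 6963/(47939/39053) = 37884/(-228 - 270) - 6963/(47939*(1/39053)) = 37884/(-498) - 6963/47939/39053 = 37884*(-1/498) - 6963*39053/47939 = -6314/83 - 271926039/47939 = -22872548083/3978937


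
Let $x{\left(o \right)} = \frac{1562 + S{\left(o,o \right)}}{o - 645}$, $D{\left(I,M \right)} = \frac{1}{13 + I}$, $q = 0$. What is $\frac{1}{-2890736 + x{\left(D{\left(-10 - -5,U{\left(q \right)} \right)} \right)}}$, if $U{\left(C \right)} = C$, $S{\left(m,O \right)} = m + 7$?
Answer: $- \frac{5159}{14913319577} \approx -3.4593 \cdot 10^{-7}$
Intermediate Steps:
$S{\left(m,O \right)} = 7 + m$
$x{\left(o \right)} = \frac{1569 + o}{-645 + o}$ ($x{\left(o \right)} = \frac{1562 + \left(7 + o\right)}{o - 645} = \frac{1569 + o}{-645 + o}$)
$\frac{1}{-2890736 + x{\left(D{\left(-10 - -5,U{\left(q \right)} \right)} \right)}} = \frac{1}{-2890736 + \frac{1569 + \frac{1}{13 - 5}}{-645 + \frac{1}{13 - 5}}} = \frac{1}{-2890736 + \frac{1569 + \frac{1}{8}}{-645 + \frac{1}{8}}} = \frac{1}{-2890736 + \frac{1}{- \frac{5159}{8}} \cdot \frac{12553}{8}} = \frac{1}{-2890736 - \frac{12553}{5159}} = \frac{1}{- \frac{14913319577}{5159}} = - \frac{5159}{14913319577}$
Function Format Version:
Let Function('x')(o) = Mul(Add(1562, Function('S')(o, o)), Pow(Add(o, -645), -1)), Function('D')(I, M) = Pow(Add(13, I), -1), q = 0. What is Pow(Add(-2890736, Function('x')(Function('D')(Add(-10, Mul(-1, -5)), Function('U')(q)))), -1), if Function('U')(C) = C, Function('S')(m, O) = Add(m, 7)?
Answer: Rational(-5159, 14913319577) ≈ -3.4593e-7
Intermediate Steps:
Function('S')(m, O) = Add(7, m)
Function('x')(o) = Mul(Pow(Add(-645, o), -1), Add(1569, o)) (Function('x')(o) = Mul(Add(1562, Add(7, o)), Pow(Add(o, -645), -1)) = Mul(Add(1569, o), Pow(Add(-645, o), -1)) = Mul(Pow(Add(-645, o), -1), Add(1569, o)))
Pow(Add(-2890736, Function('x')(Function('D')(Add(-10, Mul(-1, -5)), Function('U')(q)))), -1) = Pow(Add(-2890736, Mul(Pow(Add(-645, Pow(Add(13, Add(-10, Mul(-1, -5))), -1)), -1), Add(1569, Pow(Add(13, Add(-10, Mul(-1, -5))), -1)))), -1) = Pow(Add(-2890736, Mul(Pow(Add(-645, Pow(Add(13, Add(-10, 5)), -1)), -1), Add(1569, Pow(Add(13, Add(-10, 5)), -1)))), -1) = Pow(Add(-2890736, Mul(Pow(Add(-645, Pow(Add(13, -5), -1)), -1), Add(1569, Pow(Add(13, -5), -1)))), -1) = Pow(Add(-2890736, Mul(Pow(Add(-645, Pow(8, -1)), -1), Add(1569, Pow(8, -1)))), -1) = Pow(Add(-2890736, Mul(Pow(Add(-645, Rational(1, 8)), -1), Add(1569, Rational(1, 8)))), -1) = Pow(Add(-2890736, Mul(Pow(Rational(-5159, 8), -1), Rational(12553, 8))), -1) = Pow(Add(-2890736, Mul(Rational(-8, 5159), Rational(12553, 8))), -1) = Pow(Add(-2890736, Rational(-12553, 5159)), -1) = Pow(Rational(-14913319577, 5159), -1) = Rational(-5159, 14913319577)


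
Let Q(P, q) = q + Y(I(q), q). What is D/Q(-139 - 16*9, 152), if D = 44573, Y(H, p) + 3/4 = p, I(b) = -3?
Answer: 178292/1213 ≈ 146.98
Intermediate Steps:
Y(H, p) = -3/4 + p
Q(P, q) = -3/4 + 2*q (Q(P, q) = q + (-3/4 + q) = -3/4 + 2*q)
D/Q(-139 - 16*9, 152) = 44573/(-3/4 + 2*152) = 44573/(-3/4 + 304) = 44573/(1213/4) = 44573*(4/1213) = 178292/1213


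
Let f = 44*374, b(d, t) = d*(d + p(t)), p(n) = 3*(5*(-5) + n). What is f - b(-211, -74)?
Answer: -90732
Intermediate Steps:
p(n) = -75 + 3*n (p(n) = 3*(-25 + n) = -75 + 3*n)
b(d, t) = d*(-75 + d + 3*t) (b(d, t) = d*(d + (-75 + 3*t)) = d*(-75 + d + 3*t))
f = 16456
f - b(-211, -74) = 16456 - (-211)*(-75 - 211 + 3*(-74)) = 16456 - (-211)*(-75 - 211 - 222) = 16456 - (-211)*(-508) = 16456 - 1*107188 = 16456 - 107188 = -90732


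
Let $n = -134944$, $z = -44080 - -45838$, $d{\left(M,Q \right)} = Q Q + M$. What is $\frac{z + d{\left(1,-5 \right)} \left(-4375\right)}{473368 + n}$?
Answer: $- \frac{13999}{42303} \approx -0.33092$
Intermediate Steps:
$d{\left(M,Q \right)} = M + Q^{2}$ ($d{\left(M,Q \right)} = Q^{2} + M = M + Q^{2}$)
$z = 1758$ ($z = -44080 + 45838 = 1758$)
$\frac{z + d{\left(1,-5 \right)} \left(-4375\right)}{473368 + n} = \frac{1758 + \left(1 + \left(-5\right)^{2}\right) \left(-4375\right)}{473368 - 134944} = \frac{1758 + \left(1 + 25\right) \left(-4375\right)}{338424} = \left(1758 + 26 \left(-4375\right)\right) \frac{1}{338424} = \left(1758 - 113750\right) \frac{1}{338424} = \left(-111992\right) \frac{1}{338424} = - \frac{13999}{42303}$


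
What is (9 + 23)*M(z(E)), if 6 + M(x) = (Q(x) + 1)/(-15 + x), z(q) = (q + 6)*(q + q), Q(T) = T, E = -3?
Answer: -5792/33 ≈ -175.52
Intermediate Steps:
z(q) = 2*q*(6 + q) (z(q) = (6 + q)*(2*q) = 2*q*(6 + q))
M(x) = -6 + (1 + x)/(-15 + x) (M(x) = -6 + (x + 1)/(-15 + x) = -6 + (1 + x)/(-15 + x))
(9 + 23)*M(z(E)) = (9 + 23)*((91 - 10*(-3)*(6 - 3))/(-15 + 2*(-3)*(6 - 3))) = 32*((91 - 10*(-3)*3)/(-15 + 2*(-3)*3)) = 32*((91 - 5*(-18))/(-15 - 18)) = 32*((91 + 90)/(-33)) = 32*(-1/33*181) = 32*(-181/33) = -5792/33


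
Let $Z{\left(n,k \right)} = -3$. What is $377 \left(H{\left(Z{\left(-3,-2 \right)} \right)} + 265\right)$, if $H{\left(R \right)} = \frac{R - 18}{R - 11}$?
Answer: $\frac{200941}{2} \approx 1.0047 \cdot 10^{5}$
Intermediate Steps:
$H{\left(R \right)} = \frac{-18 + R}{-11 + R}$
$377 \left(H{\left(Z{\left(-3,-2 \right)} \right)} + 265\right) = 377 \left(\frac{-18 - 3}{-11 - 3} + 265\right) = 377 \left(\frac{1}{-14} \left(-21\right) + 265\right) = 377 \left(\left(- \frac{1}{14}\right) \left(-21\right) + 265\right) = 377 \left(\frac{3}{2} + 265\right) = 377 \cdot \frac{533}{2} = \frac{200941}{2}$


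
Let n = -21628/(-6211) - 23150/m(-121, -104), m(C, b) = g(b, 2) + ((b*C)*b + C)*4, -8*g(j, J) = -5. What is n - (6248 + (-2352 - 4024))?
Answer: 34204658035684/260137915409 ≈ 131.49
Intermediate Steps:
g(j, J) = 5/8 (g(j, J) = -1/8*(-5) = 5/8)
m(C, b) = 5/8 + 4*C + 4*C*b**2 (m(C, b) = 5/8 + ((b*C)*b + C)*4 = 5/8 + ((C*b)*b + C)*4 = 5/8 + (C*b**2 + C)*4 = 5/8 + (C + C*b**2)*4 = 5/8 + (4*C + 4*C*b**2) = 5/8 + 4*C + 4*C*b**2)
n = 907004863332/260137915409 (n = -21628/(-6211) - 23150/(5/8 + 4*(-121) + 4*(-121)*(-104)**2) = -21628*(-1/6211) - 23150/(5/8 - 484 + 4*(-121)*10816) = 21628/6211 - 23150/(5/8 - 484 - 5234944) = 21628/6211 - 23150/(-41883419/8) = 21628/6211 - 23150*(-8/41883419) = 21628/6211 + 185200/41883419 = 907004863332/260137915409 ≈ 3.4866)
n - (6248 + (-2352 - 4024)) = 907004863332/260137915409 - (6248 + (-2352 - 4024)) = 907004863332/260137915409 - (6248 - 6376) = 907004863332/260137915409 - 1*(-128) = 907004863332/260137915409 + 128 = 34204658035684/260137915409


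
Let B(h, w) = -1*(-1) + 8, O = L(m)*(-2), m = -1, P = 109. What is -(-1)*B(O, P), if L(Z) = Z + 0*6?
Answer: 9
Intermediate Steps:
L(Z) = Z (L(Z) = Z + 0 = Z)
O = 2 (O = -1*(-2) = 2)
B(h, w) = 9 (B(h, w) = 1 + 8 = 9)
-(-1)*B(O, P) = -(-1)*9 = -1*(-9) = 9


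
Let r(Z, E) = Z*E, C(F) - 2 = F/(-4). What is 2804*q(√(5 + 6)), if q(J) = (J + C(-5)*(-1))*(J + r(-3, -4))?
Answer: -78512 + 24535*√11 ≈ 2861.4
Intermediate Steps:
C(F) = 2 - F/4 (C(F) = 2 + F/(-4) = 2 + F*(-¼) = 2 - F/4)
r(Z, E) = E*Z
q(J) = (12 + J)*(-13/4 + J) (q(J) = (J + (2 - ¼*(-5))*(-1))*(J - 4*(-3)) = (J + (2 + 5/4)*(-1))*(J + 12) = (J + (13/4)*(-1))*(12 + J) = (J - 13/4)*(12 + J) = (-13/4 + J)*(12 + J) = (12 + J)*(-13/4 + J))
2804*q(√(5 + 6)) = 2804*(-39 + (√(5 + 6))² + 35*√(5 + 6)/4) = 2804*(-39 + (√11)² + 35*√11/4) = 2804*(-39 + 11 + 35*√11/4) = 2804*(-28 + 35*√11/4) = -78512 + 24535*√11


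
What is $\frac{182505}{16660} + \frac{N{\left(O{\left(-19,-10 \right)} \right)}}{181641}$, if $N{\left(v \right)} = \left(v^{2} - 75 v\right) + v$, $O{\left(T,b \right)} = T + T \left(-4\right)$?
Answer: $\frac{2208949811}{201742604} \approx 10.949$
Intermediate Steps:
$O{\left(T,b \right)} = - 3 T$ ($O{\left(T,b \right)} = T - 4 T = - 3 T$)
$N{\left(v \right)} = v^{2} - 74 v$
$\frac{182505}{16660} + \frac{N{\left(O{\left(-19,-10 \right)} \right)}}{181641} = \frac{182505}{16660} + \frac{\left(-3\right) \left(-19\right) \left(-74 - -57\right)}{181641} = 182505 \cdot \frac{1}{16660} + 57 \left(-74 + 57\right) \frac{1}{181641} = \frac{36501}{3332} + 57 \left(-17\right) \frac{1}{181641} = \frac{36501}{3332} - \frac{323}{60547} = \frac{2208949811}{201742604}$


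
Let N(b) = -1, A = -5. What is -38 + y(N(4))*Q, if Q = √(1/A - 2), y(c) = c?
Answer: -38 - I*√55/5 ≈ -38.0 - 1.4832*I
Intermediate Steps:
Q = I*√55/5 (Q = √(1/(-5) - 2) = √(-⅕ - 2) = √(-11/5) = I*√55/5 ≈ 1.4832*I)
-38 + y(N(4))*Q = -38 - I*√55/5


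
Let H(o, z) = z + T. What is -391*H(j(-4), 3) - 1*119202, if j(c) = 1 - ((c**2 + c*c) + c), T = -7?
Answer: -117638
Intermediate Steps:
j(c) = 1 - c - 2*c**2 (j(c) = 1 - ((c**2 + c**2) + c) = 1 - (2*c**2 + c) = 1 - (c + 2*c**2) = 1 + (-c - 2*c**2) = 1 - c - 2*c**2)
H(o, z) = -7 + z (H(o, z) = z - 7 = -7 + z)
-391*H(j(-4), 3) - 1*119202 = -391*(-7 + 3) - 1*119202 = -391*(-4) - 119202 = 1564 - 119202 = -117638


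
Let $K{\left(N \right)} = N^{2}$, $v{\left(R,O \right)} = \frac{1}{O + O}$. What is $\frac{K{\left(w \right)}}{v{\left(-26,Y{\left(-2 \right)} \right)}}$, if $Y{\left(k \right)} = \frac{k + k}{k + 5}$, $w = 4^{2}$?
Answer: $- \frac{2048}{3} \approx -682.67$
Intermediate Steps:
$w = 16$
$Y{\left(k \right)} = \frac{2 k}{5 + k}$
$v{\left(R,O \right)} = \frac{1}{2 O}$
$\frac{K{\left(w \right)}}{v{\left(-26,Y{\left(-2 \right)} \right)}} = \frac{16^{2}}{\frac{1}{2} \frac{1}{2 \left(-2\right) \frac{1}{5 - 2}}} = \frac{256}{\frac{1}{2} \frac{1}{2 \left(-2\right) \frac{1}{3}}} = \frac{256}{\frac{1}{2} \frac{1}{- \frac{4}{3}}} = \frac{256}{\frac{1}{2} \left(- \frac{3}{4}\right)} = \frac{256}{- \frac{3}{8}} = 256 \left(- \frac{8}{3}\right) = - \frac{2048}{3}$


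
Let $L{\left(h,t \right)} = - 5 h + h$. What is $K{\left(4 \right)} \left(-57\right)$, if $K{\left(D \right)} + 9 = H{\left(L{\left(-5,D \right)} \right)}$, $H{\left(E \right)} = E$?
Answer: $-627$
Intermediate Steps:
$L{\left(h,t \right)} = - 4 h$
$K{\left(D \right)} = 11$ ($K{\left(D \right)} = -9 - -20 = -9 + 20 = 11$)
$K{\left(4 \right)} \left(-57\right) = 11 \left(-57\right) = -627$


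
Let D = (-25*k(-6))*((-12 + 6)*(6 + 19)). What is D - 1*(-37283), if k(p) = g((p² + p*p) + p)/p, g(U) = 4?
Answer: 34783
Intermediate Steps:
k(p) = 4/p
D = -2500 (D = (-100/(-6))*((-12 + 6)*(6 + 19)) = (-100*(-1)/6)*(-6*25) = -25*(-⅔)*(-150) = (50/3)*(-150) = -2500)
D - 1*(-37283) = -2500 - 1*(-37283) = -2500 + 37283 = 34783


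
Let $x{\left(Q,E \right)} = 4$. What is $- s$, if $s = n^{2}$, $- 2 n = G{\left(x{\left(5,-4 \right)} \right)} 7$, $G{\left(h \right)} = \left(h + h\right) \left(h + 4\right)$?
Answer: $-50176$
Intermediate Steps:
$G{\left(h \right)} = 2 h \left(4 + h\right)$
$n = -224$ ($n = - \frac{2 \cdot 4 \left(4 + 4\right) 7}{2} = - \frac{2 \cdot 4 \cdot 8 \cdot 7}{2} = - \frac{64 \cdot 7}{2} = \left(- \frac{1}{2}\right) 448 = -224$)
$s = 50176$ ($s = \left(-224\right)^{2} = 50176$)
$- s = \left(-1\right) 50176 = -50176$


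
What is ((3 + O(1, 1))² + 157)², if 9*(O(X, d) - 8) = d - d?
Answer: 77284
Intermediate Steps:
O(X, d) = 8 (O(X, d) = 8 + (d - d)/9 = 8 + (⅑)*0 = 8 + 0 = 8)
((3 + O(1, 1))² + 157)² = ((3 + 8)² + 157)² = (11² + 157)² = (121 + 157)² = 278² = 77284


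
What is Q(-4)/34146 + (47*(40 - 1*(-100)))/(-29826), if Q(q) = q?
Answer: -6244444/28289961 ≈ -0.22073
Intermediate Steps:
Q(-4)/34146 + (47*(40 - 1*(-100)))/(-29826) = -4/34146 + (47*(40 - 1*(-100)))/(-29826) = -4*1/34146 + (47*(40 + 100))*(-1/29826) = -2/17073 + (47*140)*(-1/29826) = -2/17073 + 6580*(-1/29826) = -2/17073 - 3290/14913 = -6244444/28289961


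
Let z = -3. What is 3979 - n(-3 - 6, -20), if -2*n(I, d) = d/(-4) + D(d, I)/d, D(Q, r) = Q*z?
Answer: 3980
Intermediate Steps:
D(Q, r) = -3*Q (D(Q, r) = Q*(-3) = -3*Q)
n(I, d) = 3/2 + d/8 (n(I, d) = -(d/(-4) + (-3*d)/d)/2 = -(d*(-¼) - 3)/2 = -(-d/4 - 3)/2 = -(-3 - d/4)/2 = 3/2 + d/8)
3979 - n(-3 - 6, -20) = 3979 - (3/2 + (⅛)*(-20)) = 3979 - (3/2 - 5/2) = 3979 - 1*(-1) = 3979 + 1 = 3980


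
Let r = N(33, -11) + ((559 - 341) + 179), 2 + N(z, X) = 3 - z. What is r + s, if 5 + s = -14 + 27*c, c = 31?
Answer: 1183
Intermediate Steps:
N(z, X) = 1 - z (N(z, X) = -2 + (3 - z) = 1 - z)
r = 365 (r = (1 - 1*33) + ((559 - 341) + 179) = (1 - 33) + (218 + 179) = -32 + 397 = 365)
s = 818 (s = -5 + (-14 + 27*31) = -5 + (-14 + 837) = -5 + 823 = 818)
r + s = 365 + 818 = 1183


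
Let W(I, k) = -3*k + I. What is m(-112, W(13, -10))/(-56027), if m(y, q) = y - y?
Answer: 0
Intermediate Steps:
W(I, k) = I - 3*k
m(y, q) = 0
m(-112, W(13, -10))/(-56027) = 0/(-56027) = 0*(-1/56027) = 0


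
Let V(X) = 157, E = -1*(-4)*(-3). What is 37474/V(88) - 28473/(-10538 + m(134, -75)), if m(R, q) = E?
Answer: 399820961/1656350 ≈ 241.39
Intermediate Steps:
E = -12 (E = 4*(-3) = -12)
m(R, q) = -12
37474/V(88) - 28473/(-10538 + m(134, -75)) = 37474/157 - 28473/(-10538 - 12) = 37474*(1/157) - 28473/(-10550) = 37474/157 - 28473*(-1/10550) = 37474/157 + 28473/10550 = 399820961/1656350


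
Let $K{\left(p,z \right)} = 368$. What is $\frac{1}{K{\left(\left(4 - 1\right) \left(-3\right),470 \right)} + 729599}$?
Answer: $\frac{1}{729967} \approx 1.3699 \cdot 10^{-6}$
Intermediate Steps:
$\frac{1}{K{\left(\left(4 - 1\right) \left(-3\right),470 \right)} + 729599} = \frac{1}{368 + 729599} = \frac{1}{729967}$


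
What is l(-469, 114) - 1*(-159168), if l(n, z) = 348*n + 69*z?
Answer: 3822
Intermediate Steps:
l(n, z) = 69*z + 348*n
l(-469, 114) - 1*(-159168) = (69*114 + 348*(-469)) - 1*(-159168) = (7866 - 163212) + 159168 = -155346 + 159168 = 3822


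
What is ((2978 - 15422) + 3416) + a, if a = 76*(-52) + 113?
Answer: -12867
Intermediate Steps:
a = -3839 (a = -3952 + 113 = -3839)
((2978 - 15422) + 3416) + a = ((2978 - 15422) + 3416) - 3839 = (-12444 + 3416) - 3839 = -9028 - 3839 = -12867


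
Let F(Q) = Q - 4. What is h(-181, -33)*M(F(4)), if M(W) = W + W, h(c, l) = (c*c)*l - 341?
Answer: 0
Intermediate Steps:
F(Q) = -4 + Q
h(c, l) = -341 + l*c**2 (h(c, l) = c**2*l - 341 = l*c**2 - 341 = -341 + l*c**2)
M(W) = 2*W
h(-181, -33)*M(F(4)) = (-341 - 33*(-181)**2)*(2*(-4 + 4)) = (-341 - 33*32761)*(2*0) = (-341 - 1081113)*0 = -1081454*0 = 0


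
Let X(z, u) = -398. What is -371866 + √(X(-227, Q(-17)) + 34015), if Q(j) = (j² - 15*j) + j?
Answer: -371866 + √33617 ≈ -3.7168e+5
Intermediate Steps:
Q(j) = j² - 14*j
-371866 + √(X(-227, Q(-17)) + 34015) = -371866 + √(-398 + 34015) = -371866 + √33617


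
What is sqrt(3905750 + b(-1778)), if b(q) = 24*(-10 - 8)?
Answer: sqrt(3905318) ≈ 1976.2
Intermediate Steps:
b(q) = -432 (b(q) = 24*(-18) = -432)
sqrt(3905750 + b(-1778)) = sqrt(3905750 - 432) = sqrt(3905318)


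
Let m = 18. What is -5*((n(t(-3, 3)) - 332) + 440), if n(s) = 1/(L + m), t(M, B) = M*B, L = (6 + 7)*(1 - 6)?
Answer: -25375/47 ≈ -539.89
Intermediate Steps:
L = -65 (L = 13*(-5) = -65)
t(M, B) = B*M
n(s) = -1/47 (n(s) = 1/(-65 + 18) = 1/(-47) = -1/47)
-5*((n(t(-3, 3)) - 332) + 440) = -5*((-1/47 - 332) + 440) = -5*(-15605/47 + 440) = -5*5075/47 = -25375/47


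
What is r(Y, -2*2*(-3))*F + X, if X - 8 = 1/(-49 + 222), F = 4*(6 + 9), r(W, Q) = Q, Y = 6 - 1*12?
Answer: 125945/173 ≈ 728.01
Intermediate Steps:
Y = -6 (Y = 6 - 12 = -6)
F = 60 (F = 4*15 = 60)
X = 1385/173 (X = 8 + 1/(-49 + 222) = 8 + 1/173 = 1385/173 ≈ 8.0058)
r(Y, -2*2*(-3))*F + X = (-2*2*(-3))*60 + 1385/173 = -4*(-3)*60 + 1385/173 = 12*60 + 1385/173 = 720 + 1385/173 = 125945/173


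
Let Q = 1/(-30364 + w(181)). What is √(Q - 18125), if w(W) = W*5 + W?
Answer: 3*I*√1726308144642/29278 ≈ 134.63*I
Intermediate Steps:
w(W) = 6*W (w(W) = 5*W + W = 6*W)
Q = -1/29278 (Q = 1/(-30364 + 6*181) = 1/(-30364 + 1086) = 1/(-29278) = -1/29278 ≈ -3.4155e-5)
√(Q - 18125) = √(-1/29278 - 18125) = √(-530663751/29278) = 3*I*√1726308144642/29278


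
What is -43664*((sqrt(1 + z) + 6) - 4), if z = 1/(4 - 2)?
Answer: -87328 - 21832*sqrt(6) ≈ -1.4081e+5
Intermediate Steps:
z = 1/2 ≈ 0.50000
-43664*((sqrt(1 + z) + 6) - 4) = -43664*((sqrt(1 + 1/2) + 6) - 4) = -43664*((sqrt(3/2) + 6) - 4) = -43664*((sqrt(6)/2 + 6) - 4) = -43664*((6 + sqrt(6)/2) - 4) = -43664*(2 + sqrt(6)/2) = -87328 - 21832*sqrt(6)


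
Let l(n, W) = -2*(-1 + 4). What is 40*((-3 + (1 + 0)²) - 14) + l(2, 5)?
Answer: -646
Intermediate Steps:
l(n, W) = -6 (l(n, W) = -2*3 = -6)
40*((-3 + (1 + 0)²) - 14) + l(2, 5) = 40*((-3 + (1 + 0)²) - 14) - 6 = 40*((-3 + 1²) - 14) - 6 = 40*((-3 + 1) - 14) - 6 = 40*(-2 - 14) - 6 = 40*(-16) - 6 = -640 - 6 = -646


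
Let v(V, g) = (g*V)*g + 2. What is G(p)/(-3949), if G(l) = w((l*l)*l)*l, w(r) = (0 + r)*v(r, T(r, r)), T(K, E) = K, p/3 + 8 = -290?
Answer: 233017073911256410562373152534682189792/3949 ≈ 5.9007e+34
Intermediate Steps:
p = -894 (p = -24 + 3*(-290) = -24 - 870 = -894)
v(V, g) = 2 + V*g² (v(V, g) = (V*g)*g + 2 = V*g² + 2 = 2 + V*g²)
w(r) = r*(2 + r³) (w(r) = (0 + r)*(2 + r*r²) = r*(2 + r³))
G(l) = l⁴*(2 + l⁹) (G(l) = (((l*l)*l)*(2 + ((l*l)*l)³))*l = ((l²*l)*(2 + (l²*l)³))*l = (l³*(2 + (l³)³))*l = (l³*(2 + l⁹))*l = l⁴*(2 + l⁹))
G(p)/(-3949) = ((-894)⁴*(2 + (-894)⁹))/(-3949) = (638778183696*(2 - 364785585761568883877051904))*(-1/3949) = (638778183696*(-364785585761568883877051902))*(-1/3949) = -233017073911256410562373152534682189792*(-1/3949) = 233017073911256410562373152534682189792/3949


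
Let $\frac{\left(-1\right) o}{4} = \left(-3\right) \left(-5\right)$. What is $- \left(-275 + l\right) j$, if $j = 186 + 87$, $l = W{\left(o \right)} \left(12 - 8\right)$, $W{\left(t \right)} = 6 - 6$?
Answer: $75075$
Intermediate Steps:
$o = -60$ ($o = - 4 \left(\left(-3\right) \left(-5\right)\right) = \left(-4\right) 15 = -60$)
$W{\left(t \right)} = 0$ ($W{\left(t \right)} = 6 - 6 = 0$)
$l = 0$ ($l = 0 \left(12 - 8\right) = 0 \cdot 4 = 0$)
$j = 273$
$- \left(-275 + l\right) j = - \left(-275 + 0\right) 273 = - \left(-275\right) 273 = \left(-1\right) \left(-75075\right) = 75075$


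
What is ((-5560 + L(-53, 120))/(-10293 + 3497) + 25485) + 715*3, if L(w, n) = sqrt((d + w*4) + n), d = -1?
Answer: 46944760/1699 - I*sqrt(93)/6796 ≈ 27631.0 - 0.001419*I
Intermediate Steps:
L(w, n) = sqrt(-1 + n + 4*w) (L(w, n) = sqrt((-1 + w*4) + n) = sqrt((-1 + 4*w) + n) = sqrt(-1 + n + 4*w))
((-5560 + L(-53, 120))/(-10293 + 3497) + 25485) + 715*3 = ((-5560 + sqrt(-1 + 120 + 4*(-53)))/(-10293 + 3497) + 25485) + 715*3 = ((-5560 + sqrt(-1 + 120 - 212))/(-6796) + 25485) + 2145 = ((-5560 + sqrt(-93))*(-1/6796) + 25485) + 2145 = ((-5560 + I*sqrt(93))*(-1/6796) + 25485) + 2145 = ((1390/1699 - I*sqrt(93)/6796) + 25485) + 2145 = (43300405/1699 - I*sqrt(93)/6796) + 2145 = 46944760/1699 - I*sqrt(93)/6796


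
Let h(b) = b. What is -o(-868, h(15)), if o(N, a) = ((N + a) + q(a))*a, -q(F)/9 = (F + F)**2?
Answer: 134295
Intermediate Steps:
q(F) = -36*F**2 (q(F) = -9*(F + F)**2 = -9*4*F**2 = -36*F**2)
o(N, a) = a*(N + a - 36*a**2) (o(N, a) = ((N + a) - 36*a**2)*a = (N + a - 36*a**2)*a = a*(N + a - 36*a**2))
-o(-868, h(15)) = -15*(-868 + 15 - 36*15**2) = -15*(-868 + 15 - 36*225) = -15*(-868 + 15 - 8100) = -15*(-8953) = -1*(-134295) = 134295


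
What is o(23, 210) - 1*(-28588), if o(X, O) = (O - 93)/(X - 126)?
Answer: 2944447/103 ≈ 28587.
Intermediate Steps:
o(X, O) = (-93 + O)/(-126 + X)
o(23, 210) - 1*(-28588) = (-93 + 210)/(-126 + 23) - 1*(-28588) = 117/(-103) + 28588 = -1/103*117 + 28588 = -117/103 + 28588 = 2944447/103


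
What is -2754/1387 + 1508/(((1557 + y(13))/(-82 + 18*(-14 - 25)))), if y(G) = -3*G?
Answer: -821995918/1052733 ≈ -780.82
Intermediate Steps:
-2754/1387 + 1508/(((1557 + y(13))/(-82 + 18*(-14 - 25)))) = -2754/1387 + 1508/(((1557 - 3*13)/(-82 + 18*(-14 - 25)))) = -2754*1/1387 + 1508/(((1557 - 39)/(-82 + 18*(-39)))) = -2754/1387 + 1508/((1518/(-82 - 702))) = -2754/1387 + 1508/((1518/(-784))) = -2754/1387 + 1508/((1518*(-1/784))) = -2754/1387 + 1508/(-759/392) = -2754/1387 + 1508*(-392/759) = -2754/1387 - 591136/759 = -821995918/1052733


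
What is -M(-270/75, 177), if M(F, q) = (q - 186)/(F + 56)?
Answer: 45/262 ≈ 0.17176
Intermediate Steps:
M(F, q) = (-186 + q)/(56 + F)
-M(-270/75, 177) = -(-186 + 177)/(56 - 270/75) = -(-9)/(56 - 270*1/75) = -(-9)/(56 - 18/5) = -(-9)/262/5 = -5*(-9)/262 = -1*(-45/262) = 45/262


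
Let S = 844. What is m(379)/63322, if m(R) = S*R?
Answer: 159938/31661 ≈ 5.0516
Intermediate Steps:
m(R) = 844*R
m(379)/63322 = (844*379)/63322 = 319876*(1/63322) = 159938/31661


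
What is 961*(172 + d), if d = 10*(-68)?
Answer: -488188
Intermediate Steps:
d = -680
961*(172 + d) = 961*(172 - 680) = 961*(-508) = -488188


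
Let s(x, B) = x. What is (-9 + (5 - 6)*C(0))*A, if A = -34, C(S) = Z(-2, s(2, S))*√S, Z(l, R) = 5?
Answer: 306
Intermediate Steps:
C(S) = 5*√S
(-9 + (5 - 6)*C(0))*A = (-9 + (5 - 6)*(5*√0))*(-34) = (-9 - 5*0)*(-34) = (-9 - 1*0)*(-34) = (-9 + 0)*(-34) = -9*(-34) = 306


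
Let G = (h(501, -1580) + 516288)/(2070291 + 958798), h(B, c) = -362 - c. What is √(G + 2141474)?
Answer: 2*√4912209910393283897/3029089 ≈ 1463.4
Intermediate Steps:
G = 517506/3029089 (G = ((-362 - 1*(-1580)) + 516288)/(2070291 + 958798) = ((-362 + 1580) + 516288)/3029089 = (1218 + 516288)*(1/3029089) = 517506*(1/3029089) = 517506/3029089 ≈ 0.17085)
√(G + 2141474) = √(517506/3029089 + 2141474) = √(6486715854692/3029089) = 2*√4912209910393283897/3029089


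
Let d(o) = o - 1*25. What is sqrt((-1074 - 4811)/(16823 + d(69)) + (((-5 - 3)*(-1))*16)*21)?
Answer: sqrt(764625149737)/16867 ≈ 51.843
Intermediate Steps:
d(o) = -25 + o (d(o) = o - 25 = -25 + o)
sqrt((-1074 - 4811)/(16823 + d(69)) + (((-5 - 3)*(-1))*16)*21) = sqrt((-1074 - 4811)/(16823 + (-25 + 69)) + (((-5 - 3)*(-1))*16)*21) = sqrt(-5885/(16823 + 44) + (-8*(-1)*16)*21) = sqrt(-5885/16867 + (8*16)*21) = sqrt(-5885*1/16867 + 128*21) = sqrt(-5885/16867 + 2688) = sqrt(45332611/16867) = sqrt(764625149737)/16867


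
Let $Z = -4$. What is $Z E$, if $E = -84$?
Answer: $336$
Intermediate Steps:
$Z E = \left(-4\right) \left(-84\right) = 336$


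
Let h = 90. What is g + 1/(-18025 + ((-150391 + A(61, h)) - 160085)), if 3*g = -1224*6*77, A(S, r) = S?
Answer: -61909626241/328440 ≈ -1.8850e+5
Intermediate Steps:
g = -188496 (g = (-1224*6*77)/3 = (-72*102*77)/3 = (-7344*77)/3 = (⅓)*(-565488) = -188496)
g + 1/(-18025 + ((-150391 + A(61, h)) - 160085)) = -188496 + 1/(-18025 + ((-150391 + 61) - 160085)) = -188496 + 1/(-18025 + (-150330 - 160085)) = -188496 + 1/(-18025 - 310415) = -188496 + 1/(-328440) = -188496 - 1/328440 = -61909626241/328440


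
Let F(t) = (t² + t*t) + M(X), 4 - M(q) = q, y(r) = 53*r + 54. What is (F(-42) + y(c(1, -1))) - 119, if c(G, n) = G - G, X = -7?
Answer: 3474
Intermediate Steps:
c(G, n) = 0
y(r) = 54 + 53*r
M(q) = 4 - q
F(t) = 11 + 2*t² (F(t) = (t² + t*t) + (4 - 1*(-7)) = (t² + t²) + (4 + 7) = 2*t² + 11 = 11 + 2*t²)
(F(-42) + y(c(1, -1))) - 119 = ((11 + 2*(-42)²) + (54 + 53*0)) - 119 = ((11 + 2*1764) + (54 + 0)) - 119 = ((11 + 3528) + 54) - 119 = (3539 + 54) - 119 = 3593 - 119 = 3474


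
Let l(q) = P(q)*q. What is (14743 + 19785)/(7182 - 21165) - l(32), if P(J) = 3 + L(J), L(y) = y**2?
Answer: -459571840/13983 ≈ -32867.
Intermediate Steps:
P(J) = 3 + J**2
l(q) = q*(3 + q**2) (l(q) = (3 + q**2)*q = q*(3 + q**2))
(14743 + 19785)/(7182 - 21165) - l(32) = (14743 + 19785)/(7182 - 21165) - 32*(3 + 32**2) = 34528/(-13983) - 32*(3 + 1024) = 34528*(-1/13983) - 32*1027 = -34528/13983 - 1*32864 = -34528/13983 - 32864 = -459571840/13983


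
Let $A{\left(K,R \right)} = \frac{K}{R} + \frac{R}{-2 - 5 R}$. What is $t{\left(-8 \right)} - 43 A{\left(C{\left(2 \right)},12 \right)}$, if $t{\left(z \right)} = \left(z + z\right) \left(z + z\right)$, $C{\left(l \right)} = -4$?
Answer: $\frac{25915}{93} \approx 278.66$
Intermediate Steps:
$t{\left(z \right)} = 4 z^{2}$ ($t{\left(z \right)} = 2 z 2 z = 4 z^{2}$)
$t{\left(-8 \right)} - 43 A{\left(C{\left(2 \right)},12 \right)} = 4 \left(-8\right)^{2} - 43 \frac{- 12^{2} + 2 \left(-4\right) + 5 \left(-4\right) 12}{12 \left(2 + 5 \cdot 12\right)} = 4 \cdot 64 - 43 \frac{\left(-1\right) 144 - 8 - 240}{12 \left(2 + 60\right)} = 256 - 43 \frac{-144 - 8 - 240}{12 \cdot 62} = 256 - 43 \cdot \frac{1}{12} \cdot \frac{1}{62} \left(-392\right) = 256 - - \frac{2107}{93} = 256 + \frac{2107}{93} = \frac{25915}{93}$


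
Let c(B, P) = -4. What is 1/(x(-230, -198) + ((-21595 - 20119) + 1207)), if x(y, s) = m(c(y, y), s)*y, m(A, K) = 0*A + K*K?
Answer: -1/9057427 ≈ -1.1041e-7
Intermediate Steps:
m(A, K) = K**2 (m(A, K) = 0 + K**2 = K**2)
x(y, s) = y*s**2 (x(y, s) = s**2*y = y*s**2)
1/(x(-230, -198) + ((-21595 - 20119) + 1207)) = 1/(-230*(-198)**2 + ((-21595 - 20119) + 1207)) = 1/(-230*39204 + (-41714 + 1207)) = 1/(-9016920 - 40507) = 1/(-9057427) = -1/9057427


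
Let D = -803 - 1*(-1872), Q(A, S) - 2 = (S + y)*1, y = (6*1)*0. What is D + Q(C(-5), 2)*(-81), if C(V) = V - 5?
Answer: 745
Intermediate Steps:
C(V) = -5 + V
y = 0 (y = 6*0 = 0)
Q(A, S) = 2 + S (Q(A, S) = 2 + (S + 0)*1 = 2 + S*1 = 2 + S)
D = 1069 (D = -803 + 1872 = 1069)
D + Q(C(-5), 2)*(-81) = 1069 + (2 + 2)*(-81) = 1069 + 4*(-81) = 1069 - 324 = 745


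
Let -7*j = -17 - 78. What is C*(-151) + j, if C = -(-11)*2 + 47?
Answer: -72838/7 ≈ -10405.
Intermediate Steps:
j = 95/7 (j = -(-17 - 78)/7 = -⅐*(-95) = 95/7 ≈ 13.571)
C = 69 (C = -1*(-22) + 47 = 22 + 47 = 69)
C*(-151) + j = 69*(-151) + 95/7 = -10419 + 95/7 = -72838/7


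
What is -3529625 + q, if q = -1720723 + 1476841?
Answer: -3773507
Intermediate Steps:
q = -243882
-3529625 + q = -3529625 - 243882 = -3773507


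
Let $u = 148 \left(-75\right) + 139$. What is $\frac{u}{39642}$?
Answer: $- \frac{10961}{39642} \approx -0.2765$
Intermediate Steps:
$u = -10961$ ($u = -11100 + 139 = -10961$)
$\frac{u}{39642} = - \frac{10961}{39642}$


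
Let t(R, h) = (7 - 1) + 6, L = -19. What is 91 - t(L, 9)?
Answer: 79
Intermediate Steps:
t(R, h) = 12 (t(R, h) = 6 + 6 = 12)
91 - t(L, 9) = 91 - 1*12 = 91 - 12 = 79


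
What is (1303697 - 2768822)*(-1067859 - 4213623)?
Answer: 7738031315250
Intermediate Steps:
(1303697 - 2768822)*(-1067859 - 4213623) = -1465125*(-5281482) = 7738031315250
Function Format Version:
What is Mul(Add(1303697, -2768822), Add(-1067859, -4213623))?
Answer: 7738031315250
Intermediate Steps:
Mul(Add(1303697, -2768822), Add(-1067859, -4213623)) = Mul(-1465125, -5281482) = 7738031315250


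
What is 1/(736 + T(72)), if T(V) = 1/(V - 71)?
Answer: 1/737 ≈ 0.0013569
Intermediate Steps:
T(V) = 1/(-71 + V)
1/(736 + T(72)) = 1/(736 + 1/(-71 + 72)) = 1/(736 + 1/1) = 1/(736 + 1) = 1/737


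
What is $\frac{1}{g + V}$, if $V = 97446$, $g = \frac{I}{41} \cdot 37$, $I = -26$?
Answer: $\frac{41}{3994324} \approx 1.0265 \cdot 10^{-5}$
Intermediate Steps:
$g = - \frac{962}{41}$ ($g = - \frac{26}{41} \cdot 37 = \left(-26\right) \frac{1}{41} \cdot 37 = \left(- \frac{26}{41}\right) 37 = - \frac{962}{41} \approx -23.463$)
$\frac{1}{g + V} = \frac{1}{- \frac{962}{41} + 97446} = \frac{1}{\frac{3994324}{41}} = \frac{41}{3994324}$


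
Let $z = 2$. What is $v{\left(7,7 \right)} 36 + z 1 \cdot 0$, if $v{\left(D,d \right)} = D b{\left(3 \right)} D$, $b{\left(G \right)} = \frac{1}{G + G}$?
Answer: $294$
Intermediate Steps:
$b{\left(G \right)} = \frac{1}{2 G}$
$v{\left(D,d \right)} = \frac{D^{2}}{6}$ ($v{\left(D,d \right)} = D \frac{1}{2 \cdot 3} D = D \frac{1}{2} \cdot \frac{1}{3} D = D \frac{1}{6} D = \frac{D}{6} D = \frac{D^{2}}{6}$)
$v{\left(7,7 \right)} 36 + z 1 \cdot 0 = \frac{7^{2}}{6} \cdot 36 + 2 \cdot 1 \cdot 0 = \frac{1}{6} \cdot 49 \cdot 36 + 2 \cdot 0 = \frac{49}{6} \cdot 36 + 0 = 294 + 0 = 294$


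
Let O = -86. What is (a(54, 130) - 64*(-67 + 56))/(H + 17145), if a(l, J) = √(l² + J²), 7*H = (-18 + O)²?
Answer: 4928/130831 + 14*√4954/130831 ≈ 0.045199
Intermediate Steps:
H = 10816/7 (H = (-18 - 86)²/7 = (⅐)*(-104)² = (⅐)*10816 = 10816/7 ≈ 1545.1)
a(l, J) = √(J² + l²)
(a(54, 130) - 64*(-67 + 56))/(H + 17145) = (√(130² + 54²) - 64*(-67 + 56))/(10816/7 + 17145) = (√(16900 + 2916) - 64*(-11))/(130831/7) = (√19816 + 704)*(7/130831) = (2*√4954 + 704)*(7/130831) = (704 + 2*√4954)*(7/130831) = 4928/130831 + 14*√4954/130831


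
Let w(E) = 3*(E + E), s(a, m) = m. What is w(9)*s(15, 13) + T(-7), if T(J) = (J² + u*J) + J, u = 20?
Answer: 604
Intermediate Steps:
w(E) = 6*E (w(E) = 3*(2*E) = 6*E)
T(J) = J² + 21*J (T(J) = (J² + 20*J) + J = J² + 21*J)
w(9)*s(15, 13) + T(-7) = (6*9)*13 - 7*(21 - 7) = 54*13 - 7*14 = 702 - 98 = 604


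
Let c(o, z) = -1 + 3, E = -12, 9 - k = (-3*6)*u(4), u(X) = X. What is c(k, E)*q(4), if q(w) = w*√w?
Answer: 16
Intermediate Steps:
k = 81 (k = 9 - (-3*6)*4 = 9 - (-18)*4 = 9 - 1*(-72) = 9 + 72 = 81)
q(w) = w^(3/2)
c(o, z) = 2
c(k, E)*q(4) = 2*4^(3/2) = 2*8 = 16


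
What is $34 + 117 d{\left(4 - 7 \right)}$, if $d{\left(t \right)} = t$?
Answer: $-317$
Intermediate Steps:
$34 + 117 d{\left(4 - 7 \right)} = 34 + 117 \left(4 - 7\right) = 34 + 117 \left(-3\right) = 34 - 351 = -317$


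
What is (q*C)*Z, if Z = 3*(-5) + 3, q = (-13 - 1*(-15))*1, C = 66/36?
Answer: -44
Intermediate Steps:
C = 11/6 (C = 66*(1/36) = 11/6 ≈ 1.8333)
q = 2 (q = (-13 + 15)*1 = 2*1 = 2)
Z = -12 (Z = -15 + 3 = -12)
(q*C)*Z = (2*(11/6))*(-12) = (11/3)*(-12) = -44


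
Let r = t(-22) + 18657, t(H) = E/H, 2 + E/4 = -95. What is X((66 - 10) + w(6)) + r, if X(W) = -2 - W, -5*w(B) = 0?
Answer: 204783/11 ≈ 18617.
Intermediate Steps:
E = -388 (E = -8 + 4*(-95) = -8 - 380 = -388)
t(H) = -388/H
w(B) = 0 (w(B) = -⅕*0 = 0)
r = 205421/11 (r = -388/(-22) + 18657 = -388*(-1/22) + 18657 = 194/11 + 18657 = 205421/11 ≈ 18675.)
X((66 - 10) + w(6)) + r = (-2 - ((66 - 10) + 0)) + 205421/11 = (-2 - (56 + 0)) + 205421/11 = (-2 - 1*56) + 205421/11 = (-2 - 56) + 205421/11 = -58 + 205421/11 = 204783/11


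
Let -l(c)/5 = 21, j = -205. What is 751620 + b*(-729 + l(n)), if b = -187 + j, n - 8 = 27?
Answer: 1078548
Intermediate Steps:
n = 35 (n = 8 + 27 = 35)
l(c) = -105 (l(c) = -5*21 = -105)
b = -392 (b = -187 - 205 = -392)
751620 + b*(-729 + l(n)) = 751620 - 392*(-729 - 105) = 751620 - 392*(-834) = 751620 + 326928 = 1078548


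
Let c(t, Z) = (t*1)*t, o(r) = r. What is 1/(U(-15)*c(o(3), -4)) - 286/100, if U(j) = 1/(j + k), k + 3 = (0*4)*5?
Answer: -243/50 ≈ -4.8600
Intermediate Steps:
k = -3 (k = -3 + (0*4)*5 = -3 + 0*5 = -3 + 0 = -3)
U(j) = 1/(-3 + j) (U(j) = 1/(j - 3) = 1/(-3 + j))
c(t, Z) = t² (c(t, Z) = t*t = t²)
1/(U(-15)*c(o(3), -4)) - 286/100 = 1/((1/(-3 - 15))*(3²)) - 286/100 = 1/(1/(-18)*9) - 286*1/100 = (⅑)/(-1/18) - 143/50 = -18*⅑ - 143/50 = -2 - 143/50 = -243/50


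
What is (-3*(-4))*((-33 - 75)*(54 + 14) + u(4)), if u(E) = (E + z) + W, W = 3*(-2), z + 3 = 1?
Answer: -88176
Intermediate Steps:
z = -2 (z = -3 + 1 = -2)
W = -6
u(E) = -8 + E (u(E) = (E - 2) - 6 = (-2 + E) - 6 = -8 + E)
(-3*(-4))*((-33 - 75)*(54 + 14) + u(4)) = (-3*(-4))*((-33 - 75)*(54 + 14) + (-8 + 4)) = 12*(-108*68 - 4) = 12*(-7344 - 4) = 12*(-7348) = -88176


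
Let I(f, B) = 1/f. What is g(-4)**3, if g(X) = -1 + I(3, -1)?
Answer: -8/27 ≈ -0.29630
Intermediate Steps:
g(X) = -2/3 (g(X) = -1 + 1/3 = -2/3)
g(-4)**3 = (-2/3)**3 = -8/27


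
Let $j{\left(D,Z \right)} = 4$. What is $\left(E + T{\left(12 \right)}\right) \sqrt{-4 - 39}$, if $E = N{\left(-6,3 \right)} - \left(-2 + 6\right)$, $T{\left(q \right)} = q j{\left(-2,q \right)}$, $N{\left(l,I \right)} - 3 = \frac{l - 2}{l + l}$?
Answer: $\frac{143 i \sqrt{43}}{3} \approx 312.57 i$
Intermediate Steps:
$N{\left(l,I \right)} = 3 + \frac{-2 + l}{2 l}$ ($N{\left(l,I \right)} = 3 + \frac{l - 2}{l + l} = 3 + \frac{-2 + l}{2 l}$)
$T{\left(q \right)} = 4 q$ ($T{\left(q \right)} = q 4 = 4 q$)
$E = - \frac{1}{3}$ ($E = \left(\frac{7}{2} - \frac{1}{-6}\right) - \left(-2 + 6\right) = \left(\frac{7}{2} - - \frac{1}{6}\right) - 4 = \left(\frac{7}{2} + \frac{1}{6}\right) - 4 = \frac{11}{3} - 4 = - \frac{1}{3} \approx -0.33333$)
$\left(E + T{\left(12 \right)}\right) \sqrt{-4 - 39} = \left(- \frac{1}{3} + 4 \cdot 12\right) \sqrt{-4 - 39} = \left(- \frac{1}{3} + 48\right) \sqrt{-43} = \frac{143 i \sqrt{43}}{3}$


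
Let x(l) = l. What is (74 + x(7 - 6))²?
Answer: 5625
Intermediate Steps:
(74 + x(7 - 6))² = (74 + (7 - 6))² = (74 + 1)² = 75² = 5625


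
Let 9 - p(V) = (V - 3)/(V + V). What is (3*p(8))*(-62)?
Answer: -12927/8 ≈ -1615.9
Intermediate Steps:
p(V) = 9 - (-3 + V)/(2*V) (p(V) = 9 - (V - 3)/(V + V) = 9 - (-3 + V)/(2*V))
(3*p(8))*(-62) = (3*((1/2)*(3 + 17*8)/8))*(-62) = (3*((1/2)*(1/8)*(3 + 136)))*(-62) = (3*((1/2)*(1/8)*139))*(-62) = (3*(139/16))*(-62) = (417/16)*(-62) = -12927/8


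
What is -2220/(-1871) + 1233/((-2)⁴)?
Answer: 2342463/29936 ≈ 78.249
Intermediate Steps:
-2220/(-1871) + 1233/((-2)⁴) = -2220*(-1/1871) + 1233/16 = 2220/1871 + 1233*(1/16) = 2220/1871 + 1233/16 = 2342463/29936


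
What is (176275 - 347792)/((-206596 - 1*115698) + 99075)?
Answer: 171517/223219 ≈ 0.76838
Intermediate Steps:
(176275 - 347792)/((-206596 - 1*115698) + 99075) = -171517/((-206596 - 115698) + 99075) = -171517/(-322294 + 99075) = -171517/(-223219) = -171517*(-1/223219) = 171517/223219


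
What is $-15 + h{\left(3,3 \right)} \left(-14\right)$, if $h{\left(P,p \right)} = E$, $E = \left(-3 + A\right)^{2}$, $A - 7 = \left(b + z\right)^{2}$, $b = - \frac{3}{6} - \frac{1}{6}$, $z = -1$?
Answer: $- \frac{53309}{81} \approx -658.14$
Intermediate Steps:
$b = - \frac{2}{3}$ ($b = \left(-3\right) \frac{1}{6} - \frac{1}{6} = - \frac{1}{2} - \frac{1}{6} = - \frac{2}{3} \approx -0.66667$)
$A = \frac{88}{9}$ ($A = 7 + \left(- \frac{2}{3} - 1\right)^{2} = 7 + \left(- \frac{5}{3}\right)^{2} = 7 + \frac{25}{9} = \frac{88}{9} \approx 9.7778$)
$E = \frac{3721}{81}$ ($E = \left(-3 + \frac{88}{9}\right)^{2} = \left(\frac{61}{9}\right)^{2} = \frac{3721}{81} \approx 45.938$)
$h{\left(P,p \right)} = \frac{3721}{81}$
$-15 + h{\left(3,3 \right)} \left(-14\right) = -15 + \frac{3721}{81} \left(-14\right) = -15 - \frac{52094}{81} = - \frac{53309}{81}$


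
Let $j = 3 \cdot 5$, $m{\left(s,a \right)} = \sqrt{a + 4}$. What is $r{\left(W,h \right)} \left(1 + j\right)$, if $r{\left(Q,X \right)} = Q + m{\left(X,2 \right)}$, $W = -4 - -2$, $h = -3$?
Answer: $-32 + 16 \sqrt{6} \approx 7.1918$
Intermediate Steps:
$m{\left(s,a \right)} = \sqrt{4 + a}$
$W = -2$ ($W = -4 + 2 = -2$)
$j = 15$
$r{\left(Q,X \right)} = Q + \sqrt{6}$ ($r{\left(Q,X \right)} = Q + \sqrt{4 + 2} = Q + \sqrt{6}$)
$r{\left(W,h \right)} \left(1 + j\right) = \left(-2 + \sqrt{6}\right) \left(1 + 15\right) = \left(-2 + \sqrt{6}\right) 16 = -32 + 16 \sqrt{6}$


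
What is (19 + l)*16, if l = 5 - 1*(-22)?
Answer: 736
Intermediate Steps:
l = 27 (l = 5 + 22 = 27)
(19 + l)*16 = (19 + 27)*16 = 46*16 = 736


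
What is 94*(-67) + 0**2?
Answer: -6298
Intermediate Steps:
94*(-67) + 0**2 = -6298 + 0 = -6298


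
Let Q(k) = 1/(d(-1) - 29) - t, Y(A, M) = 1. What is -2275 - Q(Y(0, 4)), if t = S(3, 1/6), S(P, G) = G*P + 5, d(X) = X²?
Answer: -63545/28 ≈ -2269.5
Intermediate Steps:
S(P, G) = 5 + G*P
t = 11/2 (t = 5 + 3/6 = 5 + (⅙)*3 = 5 + ½ = 11/2 ≈ 5.5000)
Q(k) = -155/28 (Q(k) = 1/((-1)² - 29) - 1*11/2 = 1/(1 - 29) - 11/2 = 1/(-28) - 11/2 = -1/28 - 11/2 = -155/28)
-2275 - Q(Y(0, 4)) = -2275 - 1*(-155/28) = -2275 + 155/28 = -63545/28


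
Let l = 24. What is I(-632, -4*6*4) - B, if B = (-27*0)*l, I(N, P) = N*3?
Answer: -1896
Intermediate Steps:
I(N, P) = 3*N
B = 0 (B = -27*0*24 = 0*24 = 0)
I(-632, -4*6*4) - B = 3*(-632) - 1*0 = -1896 + 0 = -1896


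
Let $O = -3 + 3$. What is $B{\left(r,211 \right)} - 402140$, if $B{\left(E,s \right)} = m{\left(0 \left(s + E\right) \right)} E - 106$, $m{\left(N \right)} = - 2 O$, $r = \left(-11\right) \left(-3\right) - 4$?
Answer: $-402246$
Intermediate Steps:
$r = 29$ ($r = 33 - 4 = 29$)
$O = 0$
$m{\left(N \right)} = 0$ ($m{\left(N \right)} = \left(-2\right) 0 = 0$)
$B{\left(E,s \right)} = -106$ ($B{\left(E,s \right)} = 0 E - 106 = 0 - 106 = -106$)
$B{\left(r,211 \right)} - 402140 = -106 - 402140 = -402246$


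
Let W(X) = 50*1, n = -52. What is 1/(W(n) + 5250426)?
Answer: 1/5250476 ≈ 1.9046e-7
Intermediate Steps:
W(X) = 50
1/(W(n) + 5250426) = 1/(50 + 5250426) = 1/5250476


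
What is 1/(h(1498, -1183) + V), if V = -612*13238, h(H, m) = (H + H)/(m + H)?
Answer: -45/364574092 ≈ -1.2343e-7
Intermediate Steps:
h(H, m) = 2*H/(H + m) (h(H, m) = (2*H)/(H + m) = 2*H/(H + m))
V = -8101656
1/(h(1498, -1183) + V) = 1/(2*1498/(1498 - 1183) - 8101656) = 1/(2*1498/315 - 8101656) = 1/(2*1498*(1/315) - 8101656) = 1/(428/45 - 8101656) = 1/(-364574092/45) = -45/364574092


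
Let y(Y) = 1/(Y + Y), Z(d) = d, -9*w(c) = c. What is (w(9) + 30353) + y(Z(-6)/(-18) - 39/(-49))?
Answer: 10077011/332 ≈ 30352.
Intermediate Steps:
w(c) = -c/9
y(Y) = 1/(2*Y)
(w(9) + 30353) + y(Z(-6)/(-18) - 39/(-49)) = (-⅑*9 + 30353) + 1/(2*(-6/(-18) - 39/(-49))) = (-1 + 30353) + 1/(2*(-6*(-1/18) - 39*(-1/49))) = 30352 + 1/(2*(⅓ + 39/49)) = 30352 + 1/(2*(166/147)) = 30352 + (½)*(147/166) = 30352 + 147/332 = 10077011/332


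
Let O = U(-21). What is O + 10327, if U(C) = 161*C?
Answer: 6946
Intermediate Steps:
O = -3381 (O = 161*(-21) = -3381)
O + 10327 = -3381 + 10327 = 6946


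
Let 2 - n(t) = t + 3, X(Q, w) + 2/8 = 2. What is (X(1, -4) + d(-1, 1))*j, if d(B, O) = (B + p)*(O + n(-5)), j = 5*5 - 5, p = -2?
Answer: -265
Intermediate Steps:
X(Q, w) = 7/4 (X(Q, w) = -¼ + 2 = 7/4)
n(t) = -1 - t (n(t) = 2 - (t + 3) = 2 - (3 + t) = 2 + (-3 - t) = -1 - t)
j = 20 (j = 25 - 5 = 20)
d(B, O) = (-2 + B)*(4 + O) (d(B, O) = (B - 2)*(O + (-1 - 1*(-5))) = (-2 + B)*(O + (-1 + 5)) = (-2 + B)*(O + 4) = (-2 + B)*(4 + O))
(X(1, -4) + d(-1, 1))*j = (7/4 + (-8 - 2*1 + 4*(-1) - 1*1))*20 = (7/4 + (-8 - 2 - 4 - 1))*20 = (7/4 - 15)*20 = -53/4*20 = -265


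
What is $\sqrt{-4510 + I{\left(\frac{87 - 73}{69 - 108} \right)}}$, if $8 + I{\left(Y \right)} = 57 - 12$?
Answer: $3 i \sqrt{497} \approx 66.88 i$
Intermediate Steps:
$I{\left(Y \right)} = 37$ ($I{\left(Y \right)} = -8 + \left(57 - 12\right) = -8 + 45 = 37$)
$\sqrt{-4510 + I{\left(\frac{87 - 73}{69 - 108} \right)}} = \sqrt{-4510 + 37} = \sqrt{-4473} = 3 i \sqrt{497}$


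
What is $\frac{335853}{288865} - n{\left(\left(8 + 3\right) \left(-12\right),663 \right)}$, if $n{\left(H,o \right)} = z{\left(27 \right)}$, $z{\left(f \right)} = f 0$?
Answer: $\frac{335853}{288865} \approx 1.1627$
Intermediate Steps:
$z{\left(f \right)} = 0$
$n{\left(H,o \right)} = 0$
$\frac{335853}{288865} - n{\left(\left(8 + 3\right) \left(-12\right),663 \right)} = \frac{335853}{288865} - 0 = 335853 \cdot \frac{1}{288865} + 0 = \frac{335853}{288865} + 0 = \frac{335853}{288865}$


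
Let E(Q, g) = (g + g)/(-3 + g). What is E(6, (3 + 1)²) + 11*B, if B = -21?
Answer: -2971/13 ≈ -228.54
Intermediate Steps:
E(Q, g) = 2*g/(-3 + g) (E(Q, g) = (2*g)/(-3 + g) = 2*g/(-3 + g))
E(6, (3 + 1)²) + 11*B = 2*(3 + 1)²/(-3 + (3 + 1)²) + 11*(-21) = 2*4²/(-3 + 4²) - 231 = 2*16/(-3 + 16) - 231 = 2*16/13 - 231 = 2*16*(1/13) - 231 = 32/13 - 231 = -2971/13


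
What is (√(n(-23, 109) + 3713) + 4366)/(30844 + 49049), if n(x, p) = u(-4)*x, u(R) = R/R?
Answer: 4366/79893 + √410/26631 ≈ 0.055408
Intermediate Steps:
u(R) = 1
n(x, p) = x (n(x, p) = 1*x = x)
(√(n(-23, 109) + 3713) + 4366)/(30844 + 49049) = (√(-23 + 3713) + 4366)/(30844 + 49049) = (√3690 + 4366)/79893 = (3*√410 + 4366)*(1/79893) = (4366 + 3*√410)*(1/79893) = 4366/79893 + √410/26631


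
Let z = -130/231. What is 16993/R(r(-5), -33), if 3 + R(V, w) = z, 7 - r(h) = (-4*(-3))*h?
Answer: -3925383/823 ≈ -4769.6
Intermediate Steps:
r(h) = 7 - 12*h (r(h) = 7 - (-4*(-3))*h = 7 - 12*h)
z = -130/231 (z = -130*1/231 = -130/231 ≈ -0.56277)
R(V, w) = -823/231 (R(V, w) = -3 - 130/231 = -823/231)
16993/R(r(-5), -33) = 16993/(-823/231) = 16993*(-231/823) = -3925383/823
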